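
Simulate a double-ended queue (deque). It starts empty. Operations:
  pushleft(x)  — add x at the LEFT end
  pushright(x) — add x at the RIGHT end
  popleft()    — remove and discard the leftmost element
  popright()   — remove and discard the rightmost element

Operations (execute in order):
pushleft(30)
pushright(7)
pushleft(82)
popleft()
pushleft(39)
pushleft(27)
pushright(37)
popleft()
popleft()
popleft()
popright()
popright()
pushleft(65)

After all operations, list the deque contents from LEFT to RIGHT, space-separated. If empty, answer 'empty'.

pushleft(30): [30]
pushright(7): [30, 7]
pushleft(82): [82, 30, 7]
popleft(): [30, 7]
pushleft(39): [39, 30, 7]
pushleft(27): [27, 39, 30, 7]
pushright(37): [27, 39, 30, 7, 37]
popleft(): [39, 30, 7, 37]
popleft(): [30, 7, 37]
popleft(): [7, 37]
popright(): [7]
popright(): []
pushleft(65): [65]

Answer: 65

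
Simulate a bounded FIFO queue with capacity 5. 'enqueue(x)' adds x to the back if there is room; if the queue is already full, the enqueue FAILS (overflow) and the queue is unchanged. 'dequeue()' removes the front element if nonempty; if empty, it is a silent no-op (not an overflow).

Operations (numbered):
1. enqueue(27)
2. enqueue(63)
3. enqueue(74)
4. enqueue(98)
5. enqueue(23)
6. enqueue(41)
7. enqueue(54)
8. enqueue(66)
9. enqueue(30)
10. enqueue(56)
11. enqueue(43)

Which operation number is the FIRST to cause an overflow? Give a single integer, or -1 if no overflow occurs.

1. enqueue(27): size=1
2. enqueue(63): size=2
3. enqueue(74): size=3
4. enqueue(98): size=4
5. enqueue(23): size=5
6. enqueue(41): size=5=cap → OVERFLOW (fail)
7. enqueue(54): size=5=cap → OVERFLOW (fail)
8. enqueue(66): size=5=cap → OVERFLOW (fail)
9. enqueue(30): size=5=cap → OVERFLOW (fail)
10. enqueue(56): size=5=cap → OVERFLOW (fail)
11. enqueue(43): size=5=cap → OVERFLOW (fail)

Answer: 6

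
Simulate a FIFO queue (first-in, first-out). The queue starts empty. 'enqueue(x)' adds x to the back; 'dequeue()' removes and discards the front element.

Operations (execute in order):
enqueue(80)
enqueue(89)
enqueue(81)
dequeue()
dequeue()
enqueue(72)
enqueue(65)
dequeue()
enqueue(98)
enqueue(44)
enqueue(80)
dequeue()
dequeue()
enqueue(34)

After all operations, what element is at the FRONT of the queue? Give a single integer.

enqueue(80): queue = [80]
enqueue(89): queue = [80, 89]
enqueue(81): queue = [80, 89, 81]
dequeue(): queue = [89, 81]
dequeue(): queue = [81]
enqueue(72): queue = [81, 72]
enqueue(65): queue = [81, 72, 65]
dequeue(): queue = [72, 65]
enqueue(98): queue = [72, 65, 98]
enqueue(44): queue = [72, 65, 98, 44]
enqueue(80): queue = [72, 65, 98, 44, 80]
dequeue(): queue = [65, 98, 44, 80]
dequeue(): queue = [98, 44, 80]
enqueue(34): queue = [98, 44, 80, 34]

Answer: 98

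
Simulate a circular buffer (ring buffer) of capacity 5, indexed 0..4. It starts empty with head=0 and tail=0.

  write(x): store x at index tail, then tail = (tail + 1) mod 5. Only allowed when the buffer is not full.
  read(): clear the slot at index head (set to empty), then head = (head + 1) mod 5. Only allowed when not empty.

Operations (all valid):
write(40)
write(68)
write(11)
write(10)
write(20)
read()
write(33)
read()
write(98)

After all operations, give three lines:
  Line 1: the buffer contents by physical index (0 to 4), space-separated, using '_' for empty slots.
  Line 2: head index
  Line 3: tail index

Answer: 33 98 11 10 20
2
2

Derivation:
write(40): buf=[40 _ _ _ _], head=0, tail=1, size=1
write(68): buf=[40 68 _ _ _], head=0, tail=2, size=2
write(11): buf=[40 68 11 _ _], head=0, tail=3, size=3
write(10): buf=[40 68 11 10 _], head=0, tail=4, size=4
write(20): buf=[40 68 11 10 20], head=0, tail=0, size=5
read(): buf=[_ 68 11 10 20], head=1, tail=0, size=4
write(33): buf=[33 68 11 10 20], head=1, tail=1, size=5
read(): buf=[33 _ 11 10 20], head=2, tail=1, size=4
write(98): buf=[33 98 11 10 20], head=2, tail=2, size=5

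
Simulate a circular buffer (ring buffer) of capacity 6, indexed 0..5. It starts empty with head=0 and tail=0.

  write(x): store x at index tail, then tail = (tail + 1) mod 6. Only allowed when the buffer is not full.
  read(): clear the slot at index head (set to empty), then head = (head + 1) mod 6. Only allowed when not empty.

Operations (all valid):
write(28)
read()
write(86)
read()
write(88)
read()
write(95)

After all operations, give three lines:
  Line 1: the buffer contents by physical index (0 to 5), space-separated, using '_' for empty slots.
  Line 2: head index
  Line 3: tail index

Answer: _ _ _ 95 _ _
3
4

Derivation:
write(28): buf=[28 _ _ _ _ _], head=0, tail=1, size=1
read(): buf=[_ _ _ _ _ _], head=1, tail=1, size=0
write(86): buf=[_ 86 _ _ _ _], head=1, tail=2, size=1
read(): buf=[_ _ _ _ _ _], head=2, tail=2, size=0
write(88): buf=[_ _ 88 _ _ _], head=2, tail=3, size=1
read(): buf=[_ _ _ _ _ _], head=3, tail=3, size=0
write(95): buf=[_ _ _ 95 _ _], head=3, tail=4, size=1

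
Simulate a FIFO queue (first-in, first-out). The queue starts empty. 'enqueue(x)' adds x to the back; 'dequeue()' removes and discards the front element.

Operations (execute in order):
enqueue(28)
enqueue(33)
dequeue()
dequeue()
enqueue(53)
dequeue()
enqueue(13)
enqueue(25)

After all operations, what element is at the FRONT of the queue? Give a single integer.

enqueue(28): queue = [28]
enqueue(33): queue = [28, 33]
dequeue(): queue = [33]
dequeue(): queue = []
enqueue(53): queue = [53]
dequeue(): queue = []
enqueue(13): queue = [13]
enqueue(25): queue = [13, 25]

Answer: 13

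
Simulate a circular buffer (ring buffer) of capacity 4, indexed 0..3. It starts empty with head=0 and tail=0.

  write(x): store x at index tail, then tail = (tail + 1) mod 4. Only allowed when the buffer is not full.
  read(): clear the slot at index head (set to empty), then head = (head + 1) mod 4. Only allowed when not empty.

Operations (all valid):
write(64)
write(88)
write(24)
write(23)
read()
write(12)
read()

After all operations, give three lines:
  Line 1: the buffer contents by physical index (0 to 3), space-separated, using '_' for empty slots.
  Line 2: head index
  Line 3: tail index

Answer: 12 _ 24 23
2
1

Derivation:
write(64): buf=[64 _ _ _], head=0, tail=1, size=1
write(88): buf=[64 88 _ _], head=0, tail=2, size=2
write(24): buf=[64 88 24 _], head=0, tail=3, size=3
write(23): buf=[64 88 24 23], head=0, tail=0, size=4
read(): buf=[_ 88 24 23], head=1, tail=0, size=3
write(12): buf=[12 88 24 23], head=1, tail=1, size=4
read(): buf=[12 _ 24 23], head=2, tail=1, size=3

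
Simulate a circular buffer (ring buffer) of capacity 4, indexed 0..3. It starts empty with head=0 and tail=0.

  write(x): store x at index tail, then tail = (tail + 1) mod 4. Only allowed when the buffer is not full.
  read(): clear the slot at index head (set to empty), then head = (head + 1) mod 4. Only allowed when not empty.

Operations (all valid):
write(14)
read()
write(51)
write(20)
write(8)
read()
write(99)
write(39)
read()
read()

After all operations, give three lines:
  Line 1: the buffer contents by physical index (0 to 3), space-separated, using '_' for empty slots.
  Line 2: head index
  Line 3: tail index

write(14): buf=[14 _ _ _], head=0, tail=1, size=1
read(): buf=[_ _ _ _], head=1, tail=1, size=0
write(51): buf=[_ 51 _ _], head=1, tail=2, size=1
write(20): buf=[_ 51 20 _], head=1, tail=3, size=2
write(8): buf=[_ 51 20 8], head=1, tail=0, size=3
read(): buf=[_ _ 20 8], head=2, tail=0, size=2
write(99): buf=[99 _ 20 8], head=2, tail=1, size=3
write(39): buf=[99 39 20 8], head=2, tail=2, size=4
read(): buf=[99 39 _ 8], head=3, tail=2, size=3
read(): buf=[99 39 _ _], head=0, tail=2, size=2

Answer: 99 39 _ _
0
2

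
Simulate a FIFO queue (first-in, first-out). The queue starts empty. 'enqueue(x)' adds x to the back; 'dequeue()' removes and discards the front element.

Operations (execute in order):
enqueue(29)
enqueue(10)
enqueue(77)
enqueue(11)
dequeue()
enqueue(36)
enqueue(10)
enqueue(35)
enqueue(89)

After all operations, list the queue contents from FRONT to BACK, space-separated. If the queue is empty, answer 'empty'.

enqueue(29): [29]
enqueue(10): [29, 10]
enqueue(77): [29, 10, 77]
enqueue(11): [29, 10, 77, 11]
dequeue(): [10, 77, 11]
enqueue(36): [10, 77, 11, 36]
enqueue(10): [10, 77, 11, 36, 10]
enqueue(35): [10, 77, 11, 36, 10, 35]
enqueue(89): [10, 77, 11, 36, 10, 35, 89]

Answer: 10 77 11 36 10 35 89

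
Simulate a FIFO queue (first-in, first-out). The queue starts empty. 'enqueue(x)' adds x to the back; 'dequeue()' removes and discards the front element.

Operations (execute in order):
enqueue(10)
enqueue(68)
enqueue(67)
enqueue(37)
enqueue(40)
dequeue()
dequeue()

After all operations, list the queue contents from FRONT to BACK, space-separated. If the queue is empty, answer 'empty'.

Answer: 67 37 40

Derivation:
enqueue(10): [10]
enqueue(68): [10, 68]
enqueue(67): [10, 68, 67]
enqueue(37): [10, 68, 67, 37]
enqueue(40): [10, 68, 67, 37, 40]
dequeue(): [68, 67, 37, 40]
dequeue(): [67, 37, 40]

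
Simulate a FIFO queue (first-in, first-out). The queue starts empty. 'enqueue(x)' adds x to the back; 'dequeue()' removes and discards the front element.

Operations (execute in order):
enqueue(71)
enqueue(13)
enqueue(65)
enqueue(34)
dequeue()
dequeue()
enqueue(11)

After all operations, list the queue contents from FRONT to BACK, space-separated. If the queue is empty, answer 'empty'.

Answer: 65 34 11

Derivation:
enqueue(71): [71]
enqueue(13): [71, 13]
enqueue(65): [71, 13, 65]
enqueue(34): [71, 13, 65, 34]
dequeue(): [13, 65, 34]
dequeue(): [65, 34]
enqueue(11): [65, 34, 11]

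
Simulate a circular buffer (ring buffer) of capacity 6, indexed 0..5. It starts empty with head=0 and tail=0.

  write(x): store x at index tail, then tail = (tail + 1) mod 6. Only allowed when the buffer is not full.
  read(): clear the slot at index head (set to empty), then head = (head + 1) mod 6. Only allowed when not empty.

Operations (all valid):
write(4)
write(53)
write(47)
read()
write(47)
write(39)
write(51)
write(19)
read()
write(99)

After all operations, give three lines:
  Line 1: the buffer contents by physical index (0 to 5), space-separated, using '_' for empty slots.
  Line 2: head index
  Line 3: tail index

write(4): buf=[4 _ _ _ _ _], head=0, tail=1, size=1
write(53): buf=[4 53 _ _ _ _], head=0, tail=2, size=2
write(47): buf=[4 53 47 _ _ _], head=0, tail=3, size=3
read(): buf=[_ 53 47 _ _ _], head=1, tail=3, size=2
write(47): buf=[_ 53 47 47 _ _], head=1, tail=4, size=3
write(39): buf=[_ 53 47 47 39 _], head=1, tail=5, size=4
write(51): buf=[_ 53 47 47 39 51], head=1, tail=0, size=5
write(19): buf=[19 53 47 47 39 51], head=1, tail=1, size=6
read(): buf=[19 _ 47 47 39 51], head=2, tail=1, size=5
write(99): buf=[19 99 47 47 39 51], head=2, tail=2, size=6

Answer: 19 99 47 47 39 51
2
2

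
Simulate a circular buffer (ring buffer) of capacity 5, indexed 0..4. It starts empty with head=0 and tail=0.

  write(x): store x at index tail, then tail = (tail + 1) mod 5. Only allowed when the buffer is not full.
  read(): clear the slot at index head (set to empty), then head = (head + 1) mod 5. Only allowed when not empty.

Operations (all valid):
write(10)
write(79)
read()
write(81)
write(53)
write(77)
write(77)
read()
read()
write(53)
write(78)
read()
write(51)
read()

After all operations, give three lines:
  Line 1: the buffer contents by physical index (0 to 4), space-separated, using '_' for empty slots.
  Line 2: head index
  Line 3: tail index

Answer: 77 53 78 51 _
0
4

Derivation:
write(10): buf=[10 _ _ _ _], head=0, tail=1, size=1
write(79): buf=[10 79 _ _ _], head=0, tail=2, size=2
read(): buf=[_ 79 _ _ _], head=1, tail=2, size=1
write(81): buf=[_ 79 81 _ _], head=1, tail=3, size=2
write(53): buf=[_ 79 81 53 _], head=1, tail=4, size=3
write(77): buf=[_ 79 81 53 77], head=1, tail=0, size=4
write(77): buf=[77 79 81 53 77], head=1, tail=1, size=5
read(): buf=[77 _ 81 53 77], head=2, tail=1, size=4
read(): buf=[77 _ _ 53 77], head=3, tail=1, size=3
write(53): buf=[77 53 _ 53 77], head=3, tail=2, size=4
write(78): buf=[77 53 78 53 77], head=3, tail=3, size=5
read(): buf=[77 53 78 _ 77], head=4, tail=3, size=4
write(51): buf=[77 53 78 51 77], head=4, tail=4, size=5
read(): buf=[77 53 78 51 _], head=0, tail=4, size=4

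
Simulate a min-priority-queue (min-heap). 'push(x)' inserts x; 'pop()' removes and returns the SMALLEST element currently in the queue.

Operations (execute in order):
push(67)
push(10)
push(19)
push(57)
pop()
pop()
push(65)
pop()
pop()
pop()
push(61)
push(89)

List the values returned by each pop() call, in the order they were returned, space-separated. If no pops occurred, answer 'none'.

push(67): heap contents = [67]
push(10): heap contents = [10, 67]
push(19): heap contents = [10, 19, 67]
push(57): heap contents = [10, 19, 57, 67]
pop() → 10: heap contents = [19, 57, 67]
pop() → 19: heap contents = [57, 67]
push(65): heap contents = [57, 65, 67]
pop() → 57: heap contents = [65, 67]
pop() → 65: heap contents = [67]
pop() → 67: heap contents = []
push(61): heap contents = [61]
push(89): heap contents = [61, 89]

Answer: 10 19 57 65 67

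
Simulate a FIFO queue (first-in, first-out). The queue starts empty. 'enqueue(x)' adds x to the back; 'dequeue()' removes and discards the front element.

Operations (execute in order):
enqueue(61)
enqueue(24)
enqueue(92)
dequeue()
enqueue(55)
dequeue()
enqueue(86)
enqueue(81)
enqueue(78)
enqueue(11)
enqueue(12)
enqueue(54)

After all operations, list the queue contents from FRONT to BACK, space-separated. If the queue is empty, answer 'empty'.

enqueue(61): [61]
enqueue(24): [61, 24]
enqueue(92): [61, 24, 92]
dequeue(): [24, 92]
enqueue(55): [24, 92, 55]
dequeue(): [92, 55]
enqueue(86): [92, 55, 86]
enqueue(81): [92, 55, 86, 81]
enqueue(78): [92, 55, 86, 81, 78]
enqueue(11): [92, 55, 86, 81, 78, 11]
enqueue(12): [92, 55, 86, 81, 78, 11, 12]
enqueue(54): [92, 55, 86, 81, 78, 11, 12, 54]

Answer: 92 55 86 81 78 11 12 54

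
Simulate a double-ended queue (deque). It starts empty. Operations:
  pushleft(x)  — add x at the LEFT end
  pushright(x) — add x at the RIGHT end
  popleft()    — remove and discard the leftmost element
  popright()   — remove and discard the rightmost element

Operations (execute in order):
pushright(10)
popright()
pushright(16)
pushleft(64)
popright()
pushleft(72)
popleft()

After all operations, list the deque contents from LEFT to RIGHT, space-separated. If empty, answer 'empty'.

Answer: 64

Derivation:
pushright(10): [10]
popright(): []
pushright(16): [16]
pushleft(64): [64, 16]
popright(): [64]
pushleft(72): [72, 64]
popleft(): [64]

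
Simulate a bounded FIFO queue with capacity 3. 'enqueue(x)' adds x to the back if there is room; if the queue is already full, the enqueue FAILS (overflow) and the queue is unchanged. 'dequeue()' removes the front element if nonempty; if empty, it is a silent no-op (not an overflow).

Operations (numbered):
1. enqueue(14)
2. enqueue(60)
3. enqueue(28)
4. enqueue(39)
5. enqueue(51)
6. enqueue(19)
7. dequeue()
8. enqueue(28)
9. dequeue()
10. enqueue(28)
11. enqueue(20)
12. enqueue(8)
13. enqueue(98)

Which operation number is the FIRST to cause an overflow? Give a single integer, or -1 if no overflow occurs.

1. enqueue(14): size=1
2. enqueue(60): size=2
3. enqueue(28): size=3
4. enqueue(39): size=3=cap → OVERFLOW (fail)
5. enqueue(51): size=3=cap → OVERFLOW (fail)
6. enqueue(19): size=3=cap → OVERFLOW (fail)
7. dequeue(): size=2
8. enqueue(28): size=3
9. dequeue(): size=2
10. enqueue(28): size=3
11. enqueue(20): size=3=cap → OVERFLOW (fail)
12. enqueue(8): size=3=cap → OVERFLOW (fail)
13. enqueue(98): size=3=cap → OVERFLOW (fail)

Answer: 4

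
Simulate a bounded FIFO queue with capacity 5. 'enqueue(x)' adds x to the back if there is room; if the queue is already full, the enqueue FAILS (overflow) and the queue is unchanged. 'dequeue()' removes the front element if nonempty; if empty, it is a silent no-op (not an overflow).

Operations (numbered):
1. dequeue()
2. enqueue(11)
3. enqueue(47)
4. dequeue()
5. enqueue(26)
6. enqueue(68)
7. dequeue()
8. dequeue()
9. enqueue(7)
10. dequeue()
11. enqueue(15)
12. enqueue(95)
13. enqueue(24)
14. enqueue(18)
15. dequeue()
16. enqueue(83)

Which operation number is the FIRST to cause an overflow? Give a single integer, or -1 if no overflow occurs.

1. dequeue(): empty, no-op, size=0
2. enqueue(11): size=1
3. enqueue(47): size=2
4. dequeue(): size=1
5. enqueue(26): size=2
6. enqueue(68): size=3
7. dequeue(): size=2
8. dequeue(): size=1
9. enqueue(7): size=2
10. dequeue(): size=1
11. enqueue(15): size=2
12. enqueue(95): size=3
13. enqueue(24): size=4
14. enqueue(18): size=5
15. dequeue(): size=4
16. enqueue(83): size=5

Answer: -1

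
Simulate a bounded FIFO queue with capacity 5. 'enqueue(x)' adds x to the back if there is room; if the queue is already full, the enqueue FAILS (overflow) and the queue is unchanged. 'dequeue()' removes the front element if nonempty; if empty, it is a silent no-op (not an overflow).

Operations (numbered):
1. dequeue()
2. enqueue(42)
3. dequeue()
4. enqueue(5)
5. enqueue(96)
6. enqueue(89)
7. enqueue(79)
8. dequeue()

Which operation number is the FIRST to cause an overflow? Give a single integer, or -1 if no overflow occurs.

1. dequeue(): empty, no-op, size=0
2. enqueue(42): size=1
3. dequeue(): size=0
4. enqueue(5): size=1
5. enqueue(96): size=2
6. enqueue(89): size=3
7. enqueue(79): size=4
8. dequeue(): size=3

Answer: -1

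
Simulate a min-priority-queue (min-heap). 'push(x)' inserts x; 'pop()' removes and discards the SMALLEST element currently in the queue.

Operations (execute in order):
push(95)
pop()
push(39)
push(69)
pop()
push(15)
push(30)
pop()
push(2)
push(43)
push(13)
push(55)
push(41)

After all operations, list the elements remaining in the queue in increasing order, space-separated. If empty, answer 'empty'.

Answer: 2 13 30 41 43 55 69

Derivation:
push(95): heap contents = [95]
pop() → 95: heap contents = []
push(39): heap contents = [39]
push(69): heap contents = [39, 69]
pop() → 39: heap contents = [69]
push(15): heap contents = [15, 69]
push(30): heap contents = [15, 30, 69]
pop() → 15: heap contents = [30, 69]
push(2): heap contents = [2, 30, 69]
push(43): heap contents = [2, 30, 43, 69]
push(13): heap contents = [2, 13, 30, 43, 69]
push(55): heap contents = [2, 13, 30, 43, 55, 69]
push(41): heap contents = [2, 13, 30, 41, 43, 55, 69]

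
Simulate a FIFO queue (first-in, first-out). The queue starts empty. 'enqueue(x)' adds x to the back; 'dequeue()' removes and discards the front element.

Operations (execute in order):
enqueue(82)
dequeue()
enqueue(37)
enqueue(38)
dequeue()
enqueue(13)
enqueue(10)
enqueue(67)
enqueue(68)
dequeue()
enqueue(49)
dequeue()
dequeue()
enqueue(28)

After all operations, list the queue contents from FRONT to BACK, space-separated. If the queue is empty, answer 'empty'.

enqueue(82): [82]
dequeue(): []
enqueue(37): [37]
enqueue(38): [37, 38]
dequeue(): [38]
enqueue(13): [38, 13]
enqueue(10): [38, 13, 10]
enqueue(67): [38, 13, 10, 67]
enqueue(68): [38, 13, 10, 67, 68]
dequeue(): [13, 10, 67, 68]
enqueue(49): [13, 10, 67, 68, 49]
dequeue(): [10, 67, 68, 49]
dequeue(): [67, 68, 49]
enqueue(28): [67, 68, 49, 28]

Answer: 67 68 49 28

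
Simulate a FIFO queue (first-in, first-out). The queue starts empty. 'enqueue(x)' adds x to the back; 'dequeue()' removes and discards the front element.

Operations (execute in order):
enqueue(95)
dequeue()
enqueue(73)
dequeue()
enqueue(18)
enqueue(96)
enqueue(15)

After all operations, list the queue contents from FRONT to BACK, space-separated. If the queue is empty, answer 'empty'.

Answer: 18 96 15

Derivation:
enqueue(95): [95]
dequeue(): []
enqueue(73): [73]
dequeue(): []
enqueue(18): [18]
enqueue(96): [18, 96]
enqueue(15): [18, 96, 15]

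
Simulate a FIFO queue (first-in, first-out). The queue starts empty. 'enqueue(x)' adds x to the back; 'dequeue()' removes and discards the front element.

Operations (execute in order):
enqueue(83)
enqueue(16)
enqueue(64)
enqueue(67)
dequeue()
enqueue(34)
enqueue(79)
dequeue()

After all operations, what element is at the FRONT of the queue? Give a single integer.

Answer: 64

Derivation:
enqueue(83): queue = [83]
enqueue(16): queue = [83, 16]
enqueue(64): queue = [83, 16, 64]
enqueue(67): queue = [83, 16, 64, 67]
dequeue(): queue = [16, 64, 67]
enqueue(34): queue = [16, 64, 67, 34]
enqueue(79): queue = [16, 64, 67, 34, 79]
dequeue(): queue = [64, 67, 34, 79]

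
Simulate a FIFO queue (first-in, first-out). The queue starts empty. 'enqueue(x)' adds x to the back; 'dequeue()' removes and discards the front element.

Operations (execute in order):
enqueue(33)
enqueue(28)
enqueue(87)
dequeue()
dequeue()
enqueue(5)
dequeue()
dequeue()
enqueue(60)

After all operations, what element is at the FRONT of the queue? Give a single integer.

Answer: 60

Derivation:
enqueue(33): queue = [33]
enqueue(28): queue = [33, 28]
enqueue(87): queue = [33, 28, 87]
dequeue(): queue = [28, 87]
dequeue(): queue = [87]
enqueue(5): queue = [87, 5]
dequeue(): queue = [5]
dequeue(): queue = []
enqueue(60): queue = [60]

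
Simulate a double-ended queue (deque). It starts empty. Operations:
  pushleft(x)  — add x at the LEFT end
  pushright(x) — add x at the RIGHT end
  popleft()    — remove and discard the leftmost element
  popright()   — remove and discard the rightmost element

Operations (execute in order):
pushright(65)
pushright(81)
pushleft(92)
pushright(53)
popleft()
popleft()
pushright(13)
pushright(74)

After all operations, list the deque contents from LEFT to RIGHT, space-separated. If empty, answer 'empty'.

pushright(65): [65]
pushright(81): [65, 81]
pushleft(92): [92, 65, 81]
pushright(53): [92, 65, 81, 53]
popleft(): [65, 81, 53]
popleft(): [81, 53]
pushright(13): [81, 53, 13]
pushright(74): [81, 53, 13, 74]

Answer: 81 53 13 74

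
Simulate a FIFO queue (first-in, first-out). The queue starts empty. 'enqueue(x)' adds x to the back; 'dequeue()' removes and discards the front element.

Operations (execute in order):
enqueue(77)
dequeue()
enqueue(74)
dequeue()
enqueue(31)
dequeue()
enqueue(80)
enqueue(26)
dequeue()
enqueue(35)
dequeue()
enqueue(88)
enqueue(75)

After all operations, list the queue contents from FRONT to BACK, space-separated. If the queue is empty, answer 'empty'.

Answer: 35 88 75

Derivation:
enqueue(77): [77]
dequeue(): []
enqueue(74): [74]
dequeue(): []
enqueue(31): [31]
dequeue(): []
enqueue(80): [80]
enqueue(26): [80, 26]
dequeue(): [26]
enqueue(35): [26, 35]
dequeue(): [35]
enqueue(88): [35, 88]
enqueue(75): [35, 88, 75]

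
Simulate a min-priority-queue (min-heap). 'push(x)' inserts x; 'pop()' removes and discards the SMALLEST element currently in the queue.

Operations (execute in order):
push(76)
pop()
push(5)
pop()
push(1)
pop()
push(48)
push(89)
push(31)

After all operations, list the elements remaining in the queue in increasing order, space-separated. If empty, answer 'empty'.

Answer: 31 48 89

Derivation:
push(76): heap contents = [76]
pop() → 76: heap contents = []
push(5): heap contents = [5]
pop() → 5: heap contents = []
push(1): heap contents = [1]
pop() → 1: heap contents = []
push(48): heap contents = [48]
push(89): heap contents = [48, 89]
push(31): heap contents = [31, 48, 89]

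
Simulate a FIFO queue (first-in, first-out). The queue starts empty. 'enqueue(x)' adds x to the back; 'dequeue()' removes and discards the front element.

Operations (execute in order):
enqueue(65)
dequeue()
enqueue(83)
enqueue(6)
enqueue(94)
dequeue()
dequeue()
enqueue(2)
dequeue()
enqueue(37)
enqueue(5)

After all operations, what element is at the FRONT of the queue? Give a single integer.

Answer: 2

Derivation:
enqueue(65): queue = [65]
dequeue(): queue = []
enqueue(83): queue = [83]
enqueue(6): queue = [83, 6]
enqueue(94): queue = [83, 6, 94]
dequeue(): queue = [6, 94]
dequeue(): queue = [94]
enqueue(2): queue = [94, 2]
dequeue(): queue = [2]
enqueue(37): queue = [2, 37]
enqueue(5): queue = [2, 37, 5]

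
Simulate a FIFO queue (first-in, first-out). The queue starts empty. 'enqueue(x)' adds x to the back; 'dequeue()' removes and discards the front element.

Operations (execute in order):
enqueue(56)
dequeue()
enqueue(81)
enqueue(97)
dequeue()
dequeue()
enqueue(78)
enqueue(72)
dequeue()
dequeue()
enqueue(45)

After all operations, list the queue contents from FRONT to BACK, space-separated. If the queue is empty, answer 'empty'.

Answer: 45

Derivation:
enqueue(56): [56]
dequeue(): []
enqueue(81): [81]
enqueue(97): [81, 97]
dequeue(): [97]
dequeue(): []
enqueue(78): [78]
enqueue(72): [78, 72]
dequeue(): [72]
dequeue(): []
enqueue(45): [45]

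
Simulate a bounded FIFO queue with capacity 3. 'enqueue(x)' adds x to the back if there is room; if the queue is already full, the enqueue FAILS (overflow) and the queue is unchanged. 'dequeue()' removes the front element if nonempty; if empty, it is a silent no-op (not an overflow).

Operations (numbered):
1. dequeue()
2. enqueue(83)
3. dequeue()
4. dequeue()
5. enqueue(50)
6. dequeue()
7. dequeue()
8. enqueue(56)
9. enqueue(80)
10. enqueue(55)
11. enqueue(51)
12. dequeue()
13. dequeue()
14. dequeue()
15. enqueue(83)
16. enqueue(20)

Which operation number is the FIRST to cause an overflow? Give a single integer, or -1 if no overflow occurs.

Answer: 11

Derivation:
1. dequeue(): empty, no-op, size=0
2. enqueue(83): size=1
3. dequeue(): size=0
4. dequeue(): empty, no-op, size=0
5. enqueue(50): size=1
6. dequeue(): size=0
7. dequeue(): empty, no-op, size=0
8. enqueue(56): size=1
9. enqueue(80): size=2
10. enqueue(55): size=3
11. enqueue(51): size=3=cap → OVERFLOW (fail)
12. dequeue(): size=2
13. dequeue(): size=1
14. dequeue(): size=0
15. enqueue(83): size=1
16. enqueue(20): size=2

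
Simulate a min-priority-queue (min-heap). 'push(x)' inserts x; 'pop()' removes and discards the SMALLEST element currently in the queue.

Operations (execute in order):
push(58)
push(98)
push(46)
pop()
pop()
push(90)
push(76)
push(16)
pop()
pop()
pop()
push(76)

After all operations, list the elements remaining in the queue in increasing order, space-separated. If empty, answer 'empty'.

Answer: 76 98

Derivation:
push(58): heap contents = [58]
push(98): heap contents = [58, 98]
push(46): heap contents = [46, 58, 98]
pop() → 46: heap contents = [58, 98]
pop() → 58: heap contents = [98]
push(90): heap contents = [90, 98]
push(76): heap contents = [76, 90, 98]
push(16): heap contents = [16, 76, 90, 98]
pop() → 16: heap contents = [76, 90, 98]
pop() → 76: heap contents = [90, 98]
pop() → 90: heap contents = [98]
push(76): heap contents = [76, 98]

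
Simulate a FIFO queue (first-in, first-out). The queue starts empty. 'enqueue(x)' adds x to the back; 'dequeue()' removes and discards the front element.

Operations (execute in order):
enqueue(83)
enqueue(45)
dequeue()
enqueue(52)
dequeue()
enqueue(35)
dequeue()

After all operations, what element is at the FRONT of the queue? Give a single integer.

Answer: 35

Derivation:
enqueue(83): queue = [83]
enqueue(45): queue = [83, 45]
dequeue(): queue = [45]
enqueue(52): queue = [45, 52]
dequeue(): queue = [52]
enqueue(35): queue = [52, 35]
dequeue(): queue = [35]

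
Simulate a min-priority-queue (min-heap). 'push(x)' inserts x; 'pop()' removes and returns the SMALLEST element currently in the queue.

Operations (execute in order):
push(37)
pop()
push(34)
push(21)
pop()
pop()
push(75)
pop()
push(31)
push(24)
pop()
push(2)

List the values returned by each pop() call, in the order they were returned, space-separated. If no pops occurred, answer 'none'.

Answer: 37 21 34 75 24

Derivation:
push(37): heap contents = [37]
pop() → 37: heap contents = []
push(34): heap contents = [34]
push(21): heap contents = [21, 34]
pop() → 21: heap contents = [34]
pop() → 34: heap contents = []
push(75): heap contents = [75]
pop() → 75: heap contents = []
push(31): heap contents = [31]
push(24): heap contents = [24, 31]
pop() → 24: heap contents = [31]
push(2): heap contents = [2, 31]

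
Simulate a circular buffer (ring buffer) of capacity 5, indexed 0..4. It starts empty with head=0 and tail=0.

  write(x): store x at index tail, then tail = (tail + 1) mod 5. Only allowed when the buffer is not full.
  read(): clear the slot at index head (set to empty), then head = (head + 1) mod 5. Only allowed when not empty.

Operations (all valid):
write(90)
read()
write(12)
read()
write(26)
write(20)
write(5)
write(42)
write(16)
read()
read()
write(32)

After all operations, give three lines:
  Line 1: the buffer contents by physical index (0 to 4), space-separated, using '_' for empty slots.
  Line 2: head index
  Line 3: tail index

write(90): buf=[90 _ _ _ _], head=0, tail=1, size=1
read(): buf=[_ _ _ _ _], head=1, tail=1, size=0
write(12): buf=[_ 12 _ _ _], head=1, tail=2, size=1
read(): buf=[_ _ _ _ _], head=2, tail=2, size=0
write(26): buf=[_ _ 26 _ _], head=2, tail=3, size=1
write(20): buf=[_ _ 26 20 _], head=2, tail=4, size=2
write(5): buf=[_ _ 26 20 5], head=2, tail=0, size=3
write(42): buf=[42 _ 26 20 5], head=2, tail=1, size=4
write(16): buf=[42 16 26 20 5], head=2, tail=2, size=5
read(): buf=[42 16 _ 20 5], head=3, tail=2, size=4
read(): buf=[42 16 _ _ 5], head=4, tail=2, size=3
write(32): buf=[42 16 32 _ 5], head=4, tail=3, size=4

Answer: 42 16 32 _ 5
4
3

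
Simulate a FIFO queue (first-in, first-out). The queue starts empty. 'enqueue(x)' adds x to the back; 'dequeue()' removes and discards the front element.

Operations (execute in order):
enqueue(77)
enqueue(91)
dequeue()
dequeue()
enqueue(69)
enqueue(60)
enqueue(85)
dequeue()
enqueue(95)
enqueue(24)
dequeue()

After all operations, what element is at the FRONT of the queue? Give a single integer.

enqueue(77): queue = [77]
enqueue(91): queue = [77, 91]
dequeue(): queue = [91]
dequeue(): queue = []
enqueue(69): queue = [69]
enqueue(60): queue = [69, 60]
enqueue(85): queue = [69, 60, 85]
dequeue(): queue = [60, 85]
enqueue(95): queue = [60, 85, 95]
enqueue(24): queue = [60, 85, 95, 24]
dequeue(): queue = [85, 95, 24]

Answer: 85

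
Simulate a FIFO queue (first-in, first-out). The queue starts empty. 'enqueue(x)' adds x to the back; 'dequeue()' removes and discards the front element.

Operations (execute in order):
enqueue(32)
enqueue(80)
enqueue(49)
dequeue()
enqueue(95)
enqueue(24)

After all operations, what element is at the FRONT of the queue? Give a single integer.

Answer: 80

Derivation:
enqueue(32): queue = [32]
enqueue(80): queue = [32, 80]
enqueue(49): queue = [32, 80, 49]
dequeue(): queue = [80, 49]
enqueue(95): queue = [80, 49, 95]
enqueue(24): queue = [80, 49, 95, 24]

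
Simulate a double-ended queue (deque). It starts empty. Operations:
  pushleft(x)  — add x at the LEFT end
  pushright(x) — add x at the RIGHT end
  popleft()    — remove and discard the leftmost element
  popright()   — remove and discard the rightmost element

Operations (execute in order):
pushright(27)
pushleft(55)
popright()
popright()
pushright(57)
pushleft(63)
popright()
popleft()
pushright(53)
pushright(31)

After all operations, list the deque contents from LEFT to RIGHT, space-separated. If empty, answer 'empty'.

Answer: 53 31

Derivation:
pushright(27): [27]
pushleft(55): [55, 27]
popright(): [55]
popright(): []
pushright(57): [57]
pushleft(63): [63, 57]
popright(): [63]
popleft(): []
pushright(53): [53]
pushright(31): [53, 31]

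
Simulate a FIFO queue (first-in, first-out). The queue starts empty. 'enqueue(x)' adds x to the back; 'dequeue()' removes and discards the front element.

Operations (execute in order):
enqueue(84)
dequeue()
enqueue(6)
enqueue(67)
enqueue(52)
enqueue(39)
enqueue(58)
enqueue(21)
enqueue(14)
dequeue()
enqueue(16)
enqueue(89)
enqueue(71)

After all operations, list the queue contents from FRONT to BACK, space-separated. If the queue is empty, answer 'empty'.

enqueue(84): [84]
dequeue(): []
enqueue(6): [6]
enqueue(67): [6, 67]
enqueue(52): [6, 67, 52]
enqueue(39): [6, 67, 52, 39]
enqueue(58): [6, 67, 52, 39, 58]
enqueue(21): [6, 67, 52, 39, 58, 21]
enqueue(14): [6, 67, 52, 39, 58, 21, 14]
dequeue(): [67, 52, 39, 58, 21, 14]
enqueue(16): [67, 52, 39, 58, 21, 14, 16]
enqueue(89): [67, 52, 39, 58, 21, 14, 16, 89]
enqueue(71): [67, 52, 39, 58, 21, 14, 16, 89, 71]

Answer: 67 52 39 58 21 14 16 89 71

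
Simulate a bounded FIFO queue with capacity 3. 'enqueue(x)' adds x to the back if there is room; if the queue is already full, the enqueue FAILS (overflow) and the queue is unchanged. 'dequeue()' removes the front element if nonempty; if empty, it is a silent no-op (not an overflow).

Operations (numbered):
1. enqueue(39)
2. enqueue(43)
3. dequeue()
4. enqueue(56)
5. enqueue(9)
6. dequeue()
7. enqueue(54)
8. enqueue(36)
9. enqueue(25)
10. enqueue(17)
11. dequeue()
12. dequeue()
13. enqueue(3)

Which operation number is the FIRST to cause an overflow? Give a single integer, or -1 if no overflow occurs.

Answer: 8

Derivation:
1. enqueue(39): size=1
2. enqueue(43): size=2
3. dequeue(): size=1
4. enqueue(56): size=2
5. enqueue(9): size=3
6. dequeue(): size=2
7. enqueue(54): size=3
8. enqueue(36): size=3=cap → OVERFLOW (fail)
9. enqueue(25): size=3=cap → OVERFLOW (fail)
10. enqueue(17): size=3=cap → OVERFLOW (fail)
11. dequeue(): size=2
12. dequeue(): size=1
13. enqueue(3): size=2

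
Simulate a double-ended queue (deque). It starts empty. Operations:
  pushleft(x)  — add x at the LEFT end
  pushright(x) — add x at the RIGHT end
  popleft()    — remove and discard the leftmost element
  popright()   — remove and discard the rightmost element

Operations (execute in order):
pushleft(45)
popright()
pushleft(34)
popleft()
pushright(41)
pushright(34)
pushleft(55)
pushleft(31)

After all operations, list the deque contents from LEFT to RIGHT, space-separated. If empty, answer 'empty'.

Answer: 31 55 41 34

Derivation:
pushleft(45): [45]
popright(): []
pushleft(34): [34]
popleft(): []
pushright(41): [41]
pushright(34): [41, 34]
pushleft(55): [55, 41, 34]
pushleft(31): [31, 55, 41, 34]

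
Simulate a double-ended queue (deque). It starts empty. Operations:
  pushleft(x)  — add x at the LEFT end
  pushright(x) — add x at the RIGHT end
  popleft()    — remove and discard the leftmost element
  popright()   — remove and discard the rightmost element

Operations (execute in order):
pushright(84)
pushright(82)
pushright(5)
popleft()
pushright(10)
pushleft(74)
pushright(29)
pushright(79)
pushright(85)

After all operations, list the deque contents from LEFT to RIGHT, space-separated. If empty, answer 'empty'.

pushright(84): [84]
pushright(82): [84, 82]
pushright(5): [84, 82, 5]
popleft(): [82, 5]
pushright(10): [82, 5, 10]
pushleft(74): [74, 82, 5, 10]
pushright(29): [74, 82, 5, 10, 29]
pushright(79): [74, 82, 5, 10, 29, 79]
pushright(85): [74, 82, 5, 10, 29, 79, 85]

Answer: 74 82 5 10 29 79 85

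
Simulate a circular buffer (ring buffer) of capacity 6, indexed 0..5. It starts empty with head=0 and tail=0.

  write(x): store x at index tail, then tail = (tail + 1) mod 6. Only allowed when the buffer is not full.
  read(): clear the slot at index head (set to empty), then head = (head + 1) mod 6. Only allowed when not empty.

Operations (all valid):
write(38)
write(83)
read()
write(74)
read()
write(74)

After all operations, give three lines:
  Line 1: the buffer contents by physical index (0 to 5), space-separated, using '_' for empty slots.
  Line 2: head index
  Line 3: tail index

write(38): buf=[38 _ _ _ _ _], head=0, tail=1, size=1
write(83): buf=[38 83 _ _ _ _], head=0, tail=2, size=2
read(): buf=[_ 83 _ _ _ _], head=1, tail=2, size=1
write(74): buf=[_ 83 74 _ _ _], head=1, tail=3, size=2
read(): buf=[_ _ 74 _ _ _], head=2, tail=3, size=1
write(74): buf=[_ _ 74 74 _ _], head=2, tail=4, size=2

Answer: _ _ 74 74 _ _
2
4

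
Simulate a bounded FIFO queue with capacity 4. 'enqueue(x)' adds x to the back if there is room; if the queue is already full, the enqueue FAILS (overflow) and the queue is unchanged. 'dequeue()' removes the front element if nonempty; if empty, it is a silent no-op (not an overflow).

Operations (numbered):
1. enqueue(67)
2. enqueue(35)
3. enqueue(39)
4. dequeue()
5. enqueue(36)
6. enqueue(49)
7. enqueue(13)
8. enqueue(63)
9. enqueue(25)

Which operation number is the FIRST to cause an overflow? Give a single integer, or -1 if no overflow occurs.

1. enqueue(67): size=1
2. enqueue(35): size=2
3. enqueue(39): size=3
4. dequeue(): size=2
5. enqueue(36): size=3
6. enqueue(49): size=4
7. enqueue(13): size=4=cap → OVERFLOW (fail)
8. enqueue(63): size=4=cap → OVERFLOW (fail)
9. enqueue(25): size=4=cap → OVERFLOW (fail)

Answer: 7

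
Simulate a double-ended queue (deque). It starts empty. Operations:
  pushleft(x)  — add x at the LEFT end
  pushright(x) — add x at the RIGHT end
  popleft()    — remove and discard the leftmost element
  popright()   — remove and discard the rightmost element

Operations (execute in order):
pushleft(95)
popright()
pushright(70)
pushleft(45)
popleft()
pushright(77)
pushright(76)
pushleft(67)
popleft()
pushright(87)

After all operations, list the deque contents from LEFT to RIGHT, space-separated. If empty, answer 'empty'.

pushleft(95): [95]
popright(): []
pushright(70): [70]
pushleft(45): [45, 70]
popleft(): [70]
pushright(77): [70, 77]
pushright(76): [70, 77, 76]
pushleft(67): [67, 70, 77, 76]
popleft(): [70, 77, 76]
pushright(87): [70, 77, 76, 87]

Answer: 70 77 76 87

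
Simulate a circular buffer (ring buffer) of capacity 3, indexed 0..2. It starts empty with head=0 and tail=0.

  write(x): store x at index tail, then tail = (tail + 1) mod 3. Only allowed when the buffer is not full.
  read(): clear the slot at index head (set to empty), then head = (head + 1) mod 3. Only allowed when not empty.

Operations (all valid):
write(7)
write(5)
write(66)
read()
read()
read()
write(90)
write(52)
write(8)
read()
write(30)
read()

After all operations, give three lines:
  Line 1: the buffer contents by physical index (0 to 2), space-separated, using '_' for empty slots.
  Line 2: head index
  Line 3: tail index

write(7): buf=[7 _ _], head=0, tail=1, size=1
write(5): buf=[7 5 _], head=0, tail=2, size=2
write(66): buf=[7 5 66], head=0, tail=0, size=3
read(): buf=[_ 5 66], head=1, tail=0, size=2
read(): buf=[_ _ 66], head=2, tail=0, size=1
read(): buf=[_ _ _], head=0, tail=0, size=0
write(90): buf=[90 _ _], head=0, tail=1, size=1
write(52): buf=[90 52 _], head=0, tail=2, size=2
write(8): buf=[90 52 8], head=0, tail=0, size=3
read(): buf=[_ 52 8], head=1, tail=0, size=2
write(30): buf=[30 52 8], head=1, tail=1, size=3
read(): buf=[30 _ 8], head=2, tail=1, size=2

Answer: 30 _ 8
2
1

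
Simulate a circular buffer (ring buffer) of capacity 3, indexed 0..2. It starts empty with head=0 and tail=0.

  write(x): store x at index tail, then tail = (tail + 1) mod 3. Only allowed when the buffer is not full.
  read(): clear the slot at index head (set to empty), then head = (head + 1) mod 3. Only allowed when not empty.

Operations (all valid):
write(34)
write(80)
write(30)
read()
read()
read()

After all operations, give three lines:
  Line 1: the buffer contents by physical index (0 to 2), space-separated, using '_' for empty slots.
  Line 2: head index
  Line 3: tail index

write(34): buf=[34 _ _], head=0, tail=1, size=1
write(80): buf=[34 80 _], head=0, tail=2, size=2
write(30): buf=[34 80 30], head=0, tail=0, size=3
read(): buf=[_ 80 30], head=1, tail=0, size=2
read(): buf=[_ _ 30], head=2, tail=0, size=1
read(): buf=[_ _ _], head=0, tail=0, size=0

Answer: _ _ _
0
0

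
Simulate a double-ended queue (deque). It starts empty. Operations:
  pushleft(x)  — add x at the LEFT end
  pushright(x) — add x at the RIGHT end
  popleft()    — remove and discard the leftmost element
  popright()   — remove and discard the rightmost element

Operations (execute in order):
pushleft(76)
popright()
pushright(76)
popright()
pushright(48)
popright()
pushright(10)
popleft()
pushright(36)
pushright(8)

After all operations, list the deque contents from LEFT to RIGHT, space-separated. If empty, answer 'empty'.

Answer: 36 8

Derivation:
pushleft(76): [76]
popright(): []
pushright(76): [76]
popright(): []
pushright(48): [48]
popright(): []
pushright(10): [10]
popleft(): []
pushright(36): [36]
pushright(8): [36, 8]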